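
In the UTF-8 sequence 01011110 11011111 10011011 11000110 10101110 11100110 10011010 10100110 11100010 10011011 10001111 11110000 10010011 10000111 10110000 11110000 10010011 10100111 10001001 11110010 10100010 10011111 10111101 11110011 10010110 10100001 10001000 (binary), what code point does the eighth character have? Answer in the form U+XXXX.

U+A27FD

Offset 0: leading byte 0x5E = 01011110 → 1-byte char #1 = 5E.
Offset 1: leading byte 0xDF = 11011111 → 2-byte char #2 = DF 9B.
Offset 3: leading byte 0xC6 = 11000110 → 2-byte char #3 = C6 AE.
Offset 5: leading byte 0xE6 = 11100110 → 3-byte char #4 = E6 9A A6.
Offset 8: leading byte 0xE2 = 11100010 → 3-byte char #5 = E2 9B 8F.
Offset 11: leading byte 0xF0 = 11110000 → 4-byte char #6 = F0 93 87 B0.
Offset 15: leading byte 0xF0 = 11110000 → 4-byte char #7 = F0 93 A7 89.
Offset 19: leading byte 0xF2 = 11110010 → 4-byte char #8 = F2 A2 9F BD.
Leading byte 0xF2 = 11110010 matches 11110xxx → 4-byte sequence.
Byte 1: 0xF2 = 11110010, payload 010 (3 bits).
Byte 2: 0xA2 = 10100010 (10xxxxxx ✓), payload 100010.
Byte 3: 0x9F = 10011111 (10xxxxxx ✓), payload 011111.
Byte 4: 0xBD = 10111101 (10xxxxxx ✓), payload 111101.
Concatenate: 010100010011111111101 = 0xA27FD (21 bits → U+A27FD).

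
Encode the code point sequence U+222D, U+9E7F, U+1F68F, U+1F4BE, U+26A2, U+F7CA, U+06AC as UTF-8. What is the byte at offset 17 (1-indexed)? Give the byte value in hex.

1-indexed offset 17 is 0-indexed offset 16.
U+222D → 3-byte form E2 88 AD at offsets 0–2.
U+9E7F → 3-byte form E9 B9 BF at offsets 3–5.
U+1F68F → 4-byte form F0 9F 9A 8F at offsets 6–9.
U+1F4BE → 4-byte form F0 9F 92 BE at offsets 10–13.
U+26A2 → 3-byte form E2 9A A2 at offsets 14–16.
Offset 16 falls in char 5's range; it's byte 3 of E2 9A A2 = 0xA2.

0xA2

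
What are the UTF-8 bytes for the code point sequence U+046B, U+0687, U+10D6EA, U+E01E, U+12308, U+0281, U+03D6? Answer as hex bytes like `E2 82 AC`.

D1 AB DA 87 F4 8D 9B AA EE 80 9E F0 92 8C 88 CA 81 CF 96

U+046B: 2-byte form → D1 AB.
U+0687: 2-byte form → DA 87.
U+10D6EA: 4-byte form → F4 8D 9B AA.
U+E01E: 3-byte form → EE 80 9E.
U+12308: 4-byte form → F0 92 8C 88.
U+0281: 2-byte form → CA 81.
U+03D6: 2-byte form → CF 96.
Concatenated (19 bytes): D1 AB DA 87 F4 8D 9B AA EE 80 9E F0 92 8C 88 CA 81 CF 96.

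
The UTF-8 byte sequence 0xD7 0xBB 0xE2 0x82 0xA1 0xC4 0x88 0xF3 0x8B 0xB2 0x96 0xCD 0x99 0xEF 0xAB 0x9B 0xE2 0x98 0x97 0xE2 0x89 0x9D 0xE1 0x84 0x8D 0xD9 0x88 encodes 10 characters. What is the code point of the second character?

Offset 0: leading byte 0xD7 = 11010111 → 2-byte char #1 = D7 BB.
Offset 2: leading byte 0xE2 = 11100010 → 3-byte char #2 = E2 82 A1.
Leading byte 0xE2 = 11100010 matches 1110xxxx → 3-byte sequence.
Byte 1: 0xE2 = 11100010, payload 0010 (4 bits).
Byte 2: 0x82 = 10000010 (10xxxxxx ✓), payload 000010.
Byte 3: 0xA1 = 10100001 (10xxxxxx ✓), payload 100001.
Concatenate: 0010000010100001 = 0x20A1 (16 bits → U+20A1).

U+20A1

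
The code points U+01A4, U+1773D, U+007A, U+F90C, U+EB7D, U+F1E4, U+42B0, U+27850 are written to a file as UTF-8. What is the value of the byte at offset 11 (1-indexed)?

1-indexed offset 11 is 0-indexed offset 10.
U+01A4 → 2-byte form C6 A4 at offsets 0–1.
U+1773D → 4-byte form F0 97 9C BD at offsets 2–5.
U+007A → 1-byte form 7A at offsets 6–6.
U+F90C → 3-byte form EF A4 8C at offsets 7–9.
U+EB7D → 3-byte form EE AD BD at offsets 10–12.
Offset 10 falls in char 5's range; it's byte 1 of EE AD BD = 0xEE.

0xEE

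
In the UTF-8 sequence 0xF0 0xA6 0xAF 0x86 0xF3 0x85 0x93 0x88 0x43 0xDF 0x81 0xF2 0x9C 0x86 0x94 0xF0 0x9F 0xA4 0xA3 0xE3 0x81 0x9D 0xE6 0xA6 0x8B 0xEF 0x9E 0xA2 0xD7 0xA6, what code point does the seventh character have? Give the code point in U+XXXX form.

Offset 0: leading byte 0xF0 = 11110000 → 4-byte char #1 = F0 A6 AF 86.
Offset 4: leading byte 0xF3 = 11110011 → 4-byte char #2 = F3 85 93 88.
Offset 8: leading byte 0x43 = 01000011 → 1-byte char #3 = 43.
Offset 9: leading byte 0xDF = 11011111 → 2-byte char #4 = DF 81.
Offset 11: leading byte 0xF2 = 11110010 → 4-byte char #5 = F2 9C 86 94.
Offset 15: leading byte 0xF0 = 11110000 → 4-byte char #6 = F0 9F A4 A3.
Offset 19: leading byte 0xE3 = 11100011 → 3-byte char #7 = E3 81 9D.
Leading byte 0xE3 = 11100011 matches 1110xxxx → 3-byte sequence.
Byte 1: 0xE3 = 11100011, payload 0011 (4 bits).
Byte 2: 0x81 = 10000001 (10xxxxxx ✓), payload 000001.
Byte 3: 0x9D = 10011101 (10xxxxxx ✓), payload 011101.
Concatenate: 0011000001011101 = 0x305D (16 bits → U+305D).

U+305D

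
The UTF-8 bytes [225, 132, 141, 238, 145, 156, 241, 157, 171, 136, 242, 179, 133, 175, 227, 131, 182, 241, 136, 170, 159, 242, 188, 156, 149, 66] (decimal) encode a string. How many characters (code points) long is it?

Byte at offset 0: 0xE1 = 11100001 → 3-byte char (#1). Advance 3.
Byte at offset 3: 0xEE = 11101110 → 3-byte char (#2). Advance 3.
Byte at offset 6: 0xF1 = 11110001 → 4-byte char (#3). Advance 4.
Byte at offset 10: 0xF2 = 11110010 → 4-byte char (#4). Advance 4.
Byte at offset 14: 0xE3 = 11100011 → 3-byte char (#5). Advance 3.
Byte at offset 17: 0xF1 = 11110001 → 4-byte char (#6). Advance 4.
Byte at offset 21: 0xF2 = 11110010 → 4-byte char (#7). Advance 4.
Byte at offset 25: 0x42 = 01000010 → 1-byte char (#8). Advance 1.
Reached end at offset 26 after 8 code points.

8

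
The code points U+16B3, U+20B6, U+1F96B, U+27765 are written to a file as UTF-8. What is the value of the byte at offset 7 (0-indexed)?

U+16B3 → 3-byte form E1 9A B3 at offsets 0–2.
U+20B6 → 3-byte form E2 82 B6 at offsets 3–5.
U+1F96B → 4-byte form F0 9F A5 AB at offsets 6–9.
Offset 7 falls in char 3's range; it's byte 2 of F0 9F A5 AB = 0x9F.

0x9F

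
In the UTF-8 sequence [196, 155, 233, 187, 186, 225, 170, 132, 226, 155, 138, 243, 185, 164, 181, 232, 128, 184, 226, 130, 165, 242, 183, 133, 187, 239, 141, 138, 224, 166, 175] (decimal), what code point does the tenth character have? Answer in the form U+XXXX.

Offset 0: leading byte 0xC4 = 11000100 → 2-byte char #1 = C4 9B.
Offset 2: leading byte 0xE9 = 11101001 → 3-byte char #2 = E9 BB BA.
Offset 5: leading byte 0xE1 = 11100001 → 3-byte char #3 = E1 AA 84.
Offset 8: leading byte 0xE2 = 11100010 → 3-byte char #4 = E2 9B 8A.
Offset 11: leading byte 0xF3 = 11110011 → 4-byte char #5 = F3 B9 A4 B5.
Offset 15: leading byte 0xE8 = 11101000 → 3-byte char #6 = E8 80 B8.
Offset 18: leading byte 0xE2 = 11100010 → 3-byte char #7 = E2 82 A5.
Offset 21: leading byte 0xF2 = 11110010 → 4-byte char #8 = F2 B7 85 BB.
Offset 25: leading byte 0xEF = 11101111 → 3-byte char #9 = EF 8D 8A.
Offset 28: leading byte 0xE0 = 11100000 → 3-byte char #10 = E0 A6 AF.
Leading byte 0xE0 = 11100000 matches 1110xxxx → 3-byte sequence.
Byte 1: 0xE0 = 11100000, payload 0000 (4 bits).
Byte 2: 0xA6 = 10100110 (10xxxxxx ✓), payload 100110.
Byte 3: 0xAF = 10101111 (10xxxxxx ✓), payload 101111.
Concatenate: 0000100110101111 = 0x9AF (16 bits → U+09AF).

U+09AF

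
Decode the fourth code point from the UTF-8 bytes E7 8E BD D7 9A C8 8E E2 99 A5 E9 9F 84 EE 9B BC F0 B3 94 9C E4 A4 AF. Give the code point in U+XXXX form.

Offset 0: leading byte 0xE7 = 11100111 → 3-byte char #1 = E7 8E BD.
Offset 3: leading byte 0xD7 = 11010111 → 2-byte char #2 = D7 9A.
Offset 5: leading byte 0xC8 = 11001000 → 2-byte char #3 = C8 8E.
Offset 7: leading byte 0xE2 = 11100010 → 3-byte char #4 = E2 99 A5.
Leading byte 0xE2 = 11100010 matches 1110xxxx → 3-byte sequence.
Byte 1: 0xE2 = 11100010, payload 0010 (4 bits).
Byte 2: 0x99 = 10011001 (10xxxxxx ✓), payload 011001.
Byte 3: 0xA5 = 10100101 (10xxxxxx ✓), payload 100101.
Concatenate: 0010011001100101 = 0x2665 (16 bits → U+2665).

U+2665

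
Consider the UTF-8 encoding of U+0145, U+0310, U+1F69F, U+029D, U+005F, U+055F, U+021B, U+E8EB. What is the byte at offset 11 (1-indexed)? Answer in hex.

0x5F

1-indexed offset 11 is 0-indexed offset 10.
U+0145 → 2-byte form C5 85 at offsets 0–1.
U+0310 → 2-byte form CC 90 at offsets 2–3.
U+1F69F → 4-byte form F0 9F 9A 9F at offsets 4–7.
U+029D → 2-byte form CA 9D at offsets 8–9.
U+005F → 1-byte form 5F at offsets 10–10.
Offset 10 falls in char 5's range; it's byte 1 of 5F = 0x5F.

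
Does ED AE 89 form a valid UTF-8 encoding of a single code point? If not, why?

Structurally a 3-byte sequence; payload = 0xDB89.
But 0xDB89 is in U+D800–U+DFFF, the surrogate range. Surrogates are not Unicode scalar values and are forbidden in UTF-8.

invalid (encodes a surrogate (U+D800–U+DFFF))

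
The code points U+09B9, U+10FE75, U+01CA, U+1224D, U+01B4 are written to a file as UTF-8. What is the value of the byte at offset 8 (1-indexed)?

0xC7

1-indexed offset 8 is 0-indexed offset 7.
U+09B9 → 3-byte form E0 A6 B9 at offsets 0–2.
U+10FE75 → 4-byte form F4 8F B9 B5 at offsets 3–6.
U+01CA → 2-byte form C7 8A at offsets 7–8.
Offset 7 falls in char 3's range; it's byte 1 of C7 8A = 0xC7.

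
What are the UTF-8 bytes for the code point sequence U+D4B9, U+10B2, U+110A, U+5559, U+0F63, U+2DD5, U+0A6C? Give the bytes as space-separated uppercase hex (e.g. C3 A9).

U+D4B9: 3-byte form → ED 92 B9.
U+10B2: 3-byte form → E1 82 B2.
U+110A: 3-byte form → E1 84 8A.
U+5559: 3-byte form → E5 95 99.
U+0F63: 3-byte form → E0 BD A3.
U+2DD5: 3-byte form → E2 B7 95.
U+0A6C: 3-byte form → E0 A9 AC.
Concatenated (21 bytes): ED 92 B9 E1 82 B2 E1 84 8A E5 95 99 E0 BD A3 E2 B7 95 E0 A9 AC.

ED 92 B9 E1 82 B2 E1 84 8A E5 95 99 E0 BD A3 E2 B7 95 E0 A9 AC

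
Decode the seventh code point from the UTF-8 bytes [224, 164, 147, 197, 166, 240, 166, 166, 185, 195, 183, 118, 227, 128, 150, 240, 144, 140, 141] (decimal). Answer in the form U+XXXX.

Offset 0: leading byte 0xE0 = 11100000 → 3-byte char #1 = E0 A4 93.
Offset 3: leading byte 0xC5 = 11000101 → 2-byte char #2 = C5 A6.
Offset 5: leading byte 0xF0 = 11110000 → 4-byte char #3 = F0 A6 A6 B9.
Offset 9: leading byte 0xC3 = 11000011 → 2-byte char #4 = C3 B7.
Offset 11: leading byte 0x76 = 01110110 → 1-byte char #5 = 76.
Offset 12: leading byte 0xE3 = 11100011 → 3-byte char #6 = E3 80 96.
Offset 15: leading byte 0xF0 = 11110000 → 4-byte char #7 = F0 90 8C 8D.
Leading byte 0xF0 = 11110000 matches 11110xxx → 4-byte sequence.
Byte 1: 0xF0 = 11110000, payload 000 (3 bits).
Byte 2: 0x90 = 10010000 (10xxxxxx ✓), payload 010000.
Byte 3: 0x8C = 10001100 (10xxxxxx ✓), payload 001100.
Byte 4: 0x8D = 10001101 (10xxxxxx ✓), payload 001101.
Concatenate: 000010000001100001101 = 0x1030D (21 bits → U+1030D).

U+1030D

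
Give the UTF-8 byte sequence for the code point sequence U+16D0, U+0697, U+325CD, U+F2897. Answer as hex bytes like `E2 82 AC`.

E1 9B 90 DA 97 F0 B2 97 8D F3 B2 A2 97

U+16D0: 3-byte form → E1 9B 90.
U+0697: 2-byte form → DA 97.
U+325CD: 4-byte form → F0 B2 97 8D.
U+F2897: 4-byte form → F3 B2 A2 97.
Concatenated (13 bytes): E1 9B 90 DA 97 F0 B2 97 8D F3 B2 A2 97.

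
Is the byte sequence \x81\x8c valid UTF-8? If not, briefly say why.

Byte 0x81 = 10000001 has the form 10xxxxxx — a continuation byte — but there is no preceding leading byte.

invalid (continuation byte with no leading byte)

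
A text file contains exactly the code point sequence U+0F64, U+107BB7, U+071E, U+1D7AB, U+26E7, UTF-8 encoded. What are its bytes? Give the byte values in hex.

U+0F64: 3-byte form → E0 BD A4.
U+107BB7: 4-byte form → F4 87 AE B7.
U+071E: 2-byte form → DC 9E.
U+1D7AB: 4-byte form → F0 9D 9E AB.
U+26E7: 3-byte form → E2 9B A7.
Concatenated (16 bytes): E0 BD A4 F4 87 AE B7 DC 9E F0 9D 9E AB E2 9B A7.

E0 BD A4 F4 87 AE B7 DC 9E F0 9D 9E AB E2 9B A7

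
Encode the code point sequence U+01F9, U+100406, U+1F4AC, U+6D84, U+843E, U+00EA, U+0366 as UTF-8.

C7 B9 F4 80 90 86 F0 9F 92 AC E6 B6 84 E8 90 BE C3 AA CD A6

U+01F9: 2-byte form → C7 B9.
U+100406: 4-byte form → F4 80 90 86.
U+1F4AC: 4-byte form → F0 9F 92 AC.
U+6D84: 3-byte form → E6 B6 84.
U+843E: 3-byte form → E8 90 BE.
U+00EA: 2-byte form → C3 AA.
U+0366: 2-byte form → CD A6.
Concatenated (20 bytes): C7 B9 F4 80 90 86 F0 9F 92 AC E6 B6 84 E8 90 BE C3 AA CD A6.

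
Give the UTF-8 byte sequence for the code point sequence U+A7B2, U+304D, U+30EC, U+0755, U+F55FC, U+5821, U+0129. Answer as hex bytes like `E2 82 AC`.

EA 9E B2 E3 81 8D E3 83 AC DD 95 F3 B5 97 BC E5 A0 A1 C4 A9

U+A7B2: 3-byte form → EA 9E B2.
U+304D: 3-byte form → E3 81 8D.
U+30EC: 3-byte form → E3 83 AC.
U+0755: 2-byte form → DD 95.
U+F55FC: 4-byte form → F3 B5 97 BC.
U+5821: 3-byte form → E5 A0 A1.
U+0129: 2-byte form → C4 A9.
Concatenated (20 bytes): EA 9E B2 E3 81 8D E3 83 AC DD 95 F3 B5 97 BC E5 A0 A1 C4 A9.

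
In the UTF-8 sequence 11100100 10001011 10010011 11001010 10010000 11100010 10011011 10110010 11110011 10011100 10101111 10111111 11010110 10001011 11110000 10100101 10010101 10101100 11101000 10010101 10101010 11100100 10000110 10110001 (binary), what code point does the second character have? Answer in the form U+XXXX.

Offset 0: leading byte 0xE4 = 11100100 → 3-byte char #1 = E4 8B 93.
Offset 3: leading byte 0xCA = 11001010 → 2-byte char #2 = CA 90.
Leading byte 0xCA = 11001010 matches 110xxxxx → 2-byte sequence.
Byte 1: 0xCA = 11001010, payload 01010 (5 bits).
Byte 2: 0x90 = 10010000 (10xxxxxx ✓), payload 010000.
Concatenate: 01010010000 = 0x290 (11 bits → U+0290).

U+0290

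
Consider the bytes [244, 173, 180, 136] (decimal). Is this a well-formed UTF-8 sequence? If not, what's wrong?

invalid (encodes a value above U+10FFFF)

Leading byte 0xF4 = 11110100 → 4-byte form.
Payload = 0x12DD08, which exceeds U+10FFFF, the maximum Unicode code point. (Leading bytes F5–FF, or F4 followed by ≥ 0x90, are invalid.)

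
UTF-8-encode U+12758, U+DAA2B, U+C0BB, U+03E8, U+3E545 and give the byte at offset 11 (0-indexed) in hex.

U+12758 → 4-byte form F0 92 9D 98 at offsets 0–3.
U+DAA2B → 4-byte form F3 9A A8 AB at offsets 4–7.
U+C0BB → 3-byte form EC 82 BB at offsets 8–10.
U+03E8 → 2-byte form CF A8 at offsets 11–12.
Offset 11 falls in char 4's range; it's byte 1 of CF A8 = 0xCF.

0xCF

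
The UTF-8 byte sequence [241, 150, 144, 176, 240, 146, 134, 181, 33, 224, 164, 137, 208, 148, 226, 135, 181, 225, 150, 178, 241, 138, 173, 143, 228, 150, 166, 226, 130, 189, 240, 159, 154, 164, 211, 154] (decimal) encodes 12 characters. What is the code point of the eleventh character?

U+1F6A4

Offset 0: leading byte 0xF1 = 11110001 → 4-byte char #1 = F1 96 90 B0.
Offset 4: leading byte 0xF0 = 11110000 → 4-byte char #2 = F0 92 86 B5.
Offset 8: leading byte 0x21 = 00100001 → 1-byte char #3 = 21.
Offset 9: leading byte 0xE0 = 11100000 → 3-byte char #4 = E0 A4 89.
Offset 12: leading byte 0xD0 = 11010000 → 2-byte char #5 = D0 94.
Offset 14: leading byte 0xE2 = 11100010 → 3-byte char #6 = E2 87 B5.
Offset 17: leading byte 0xE1 = 11100001 → 3-byte char #7 = E1 96 B2.
Offset 20: leading byte 0xF1 = 11110001 → 4-byte char #8 = F1 8A AD 8F.
Offset 24: leading byte 0xE4 = 11100100 → 3-byte char #9 = E4 96 A6.
Offset 27: leading byte 0xE2 = 11100010 → 3-byte char #10 = E2 82 BD.
Offset 30: leading byte 0xF0 = 11110000 → 4-byte char #11 = F0 9F 9A A4.
Leading byte 0xF0 = 11110000 matches 11110xxx → 4-byte sequence.
Byte 1: 0xF0 = 11110000, payload 000 (3 bits).
Byte 2: 0x9F = 10011111 (10xxxxxx ✓), payload 011111.
Byte 3: 0x9A = 10011010 (10xxxxxx ✓), payload 011010.
Byte 4: 0xA4 = 10100100 (10xxxxxx ✓), payload 100100.
Concatenate: 000011111011010100100 = 0x1F6A4 (21 bits → U+1F6A4).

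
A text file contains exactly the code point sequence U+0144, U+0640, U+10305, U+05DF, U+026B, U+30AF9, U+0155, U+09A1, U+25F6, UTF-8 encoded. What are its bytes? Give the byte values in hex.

U+0144: 2-byte form → C5 84.
U+0640: 2-byte form → D9 80.
U+10305: 4-byte form → F0 90 8C 85.
U+05DF: 2-byte form → D7 9F.
U+026B: 2-byte form → C9 AB.
U+30AF9: 4-byte form → F0 B0 AB B9.
U+0155: 2-byte form → C5 95.
U+09A1: 3-byte form → E0 A6 A1.
U+25F6: 3-byte form → E2 97 B6.
Concatenated (24 bytes): C5 84 D9 80 F0 90 8C 85 D7 9F C9 AB F0 B0 AB B9 C5 95 E0 A6 A1 E2 97 B6.

C5 84 D9 80 F0 90 8C 85 D7 9F C9 AB F0 B0 AB B9 C5 95 E0 A6 A1 E2 97 B6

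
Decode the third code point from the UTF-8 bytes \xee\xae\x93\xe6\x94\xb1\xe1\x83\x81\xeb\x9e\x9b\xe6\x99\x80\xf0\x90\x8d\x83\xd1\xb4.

U+10C1

Offset 0: leading byte 0xEE = 11101110 → 3-byte char #1 = EE AE 93.
Offset 3: leading byte 0xE6 = 11100110 → 3-byte char #2 = E6 94 B1.
Offset 6: leading byte 0xE1 = 11100001 → 3-byte char #3 = E1 83 81.
Leading byte 0xE1 = 11100001 matches 1110xxxx → 3-byte sequence.
Byte 1: 0xE1 = 11100001, payload 0001 (4 bits).
Byte 2: 0x83 = 10000011 (10xxxxxx ✓), payload 000011.
Byte 3: 0x81 = 10000001 (10xxxxxx ✓), payload 000001.
Concatenate: 0001000011000001 = 0x10C1 (16 bits → U+10C1).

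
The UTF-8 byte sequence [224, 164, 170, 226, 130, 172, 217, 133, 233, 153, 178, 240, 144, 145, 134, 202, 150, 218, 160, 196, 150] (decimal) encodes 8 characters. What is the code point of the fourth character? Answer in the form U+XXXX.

U+9672

Offset 0: leading byte 0xE0 = 11100000 → 3-byte char #1 = E0 A4 AA.
Offset 3: leading byte 0xE2 = 11100010 → 3-byte char #2 = E2 82 AC.
Offset 6: leading byte 0xD9 = 11011001 → 2-byte char #3 = D9 85.
Offset 8: leading byte 0xE9 = 11101001 → 3-byte char #4 = E9 99 B2.
Leading byte 0xE9 = 11101001 matches 1110xxxx → 3-byte sequence.
Byte 1: 0xE9 = 11101001, payload 1001 (4 bits).
Byte 2: 0x99 = 10011001 (10xxxxxx ✓), payload 011001.
Byte 3: 0xB2 = 10110010 (10xxxxxx ✓), payload 110010.
Concatenate: 1001011001110010 = 0x9672 (16 bits → U+9672).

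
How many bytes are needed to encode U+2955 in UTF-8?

3

U+2955 = 0x2955. UTF-8 uses 1 byte below 0x80, 2 below 0x800, 3 below 0x10000, 4 up to 0x10FFFF. 0x2955 is in U+0800–U+FFFF → 3 bytes.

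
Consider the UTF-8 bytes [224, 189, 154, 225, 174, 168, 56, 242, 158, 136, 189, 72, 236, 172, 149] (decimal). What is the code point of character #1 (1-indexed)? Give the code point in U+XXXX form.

Offset 0: leading byte 0xE0 = 11100000 → 3-byte char #1 = E0 BD 9A.
Leading byte 0xE0 = 11100000 matches 1110xxxx → 3-byte sequence.
Byte 1: 0xE0 = 11100000, payload 0000 (4 bits).
Byte 2: 0xBD = 10111101 (10xxxxxx ✓), payload 111101.
Byte 3: 0x9A = 10011010 (10xxxxxx ✓), payload 011010.
Concatenate: 0000111101011010 = 0xF5A (16 bits → U+0F5A).

U+0F5A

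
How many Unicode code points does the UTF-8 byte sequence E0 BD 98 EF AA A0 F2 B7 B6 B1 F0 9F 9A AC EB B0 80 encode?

Byte at offset 0: 0xE0 = 11100000 → 3-byte char (#1). Advance 3.
Byte at offset 3: 0xEF = 11101111 → 3-byte char (#2). Advance 3.
Byte at offset 6: 0xF2 = 11110010 → 4-byte char (#3). Advance 4.
Byte at offset 10: 0xF0 = 11110000 → 4-byte char (#4). Advance 4.
Byte at offset 14: 0xEB = 11101011 → 3-byte char (#5). Advance 3.
Reached end at offset 17 after 5 code points.

5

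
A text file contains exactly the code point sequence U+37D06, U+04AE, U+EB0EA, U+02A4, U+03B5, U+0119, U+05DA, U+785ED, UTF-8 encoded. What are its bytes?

F0 B7 B4 86 D2 AE F3 AB 83 AA CA A4 CE B5 C4 99 D7 9A F1 B8 97 AD

U+37D06: 4-byte form → F0 B7 B4 86.
U+04AE: 2-byte form → D2 AE.
U+EB0EA: 4-byte form → F3 AB 83 AA.
U+02A4: 2-byte form → CA A4.
U+03B5: 2-byte form → CE B5.
U+0119: 2-byte form → C4 99.
U+05DA: 2-byte form → D7 9A.
U+785ED: 4-byte form → F1 B8 97 AD.
Concatenated (22 bytes): F0 B7 B4 86 D2 AE F3 AB 83 AA CA A4 CE B5 C4 99 D7 9A F1 B8 97 AD.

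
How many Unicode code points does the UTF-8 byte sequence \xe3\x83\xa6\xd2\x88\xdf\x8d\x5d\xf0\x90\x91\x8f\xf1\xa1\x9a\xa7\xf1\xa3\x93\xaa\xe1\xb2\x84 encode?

Byte at offset 0: 0xE3 = 11100011 → 3-byte char (#1). Advance 3.
Byte at offset 3: 0xD2 = 11010010 → 2-byte char (#2). Advance 2.
Byte at offset 5: 0xDF = 11011111 → 2-byte char (#3). Advance 2.
Byte at offset 7: 0x5D = 01011101 → 1-byte char (#4). Advance 1.
Byte at offset 8: 0xF0 = 11110000 → 4-byte char (#5). Advance 4.
Byte at offset 12: 0xF1 = 11110001 → 4-byte char (#6). Advance 4.
Byte at offset 16: 0xF1 = 11110001 → 4-byte char (#7). Advance 4.
Byte at offset 20: 0xE1 = 11100001 → 3-byte char (#8). Advance 3.
Reached end at offset 23 after 8 code points.

8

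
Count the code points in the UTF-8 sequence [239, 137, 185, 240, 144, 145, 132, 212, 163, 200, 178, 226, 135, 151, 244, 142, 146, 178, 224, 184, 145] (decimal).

Byte at offset 0: 0xEF = 11101111 → 3-byte char (#1). Advance 3.
Byte at offset 3: 0xF0 = 11110000 → 4-byte char (#2). Advance 4.
Byte at offset 7: 0xD4 = 11010100 → 2-byte char (#3). Advance 2.
Byte at offset 9: 0xC8 = 11001000 → 2-byte char (#4). Advance 2.
Byte at offset 11: 0xE2 = 11100010 → 3-byte char (#5). Advance 3.
Byte at offset 14: 0xF4 = 11110100 → 4-byte char (#6). Advance 4.
Byte at offset 18: 0xE0 = 11100000 → 3-byte char (#7). Advance 3.
Reached end at offset 21 after 7 code points.

7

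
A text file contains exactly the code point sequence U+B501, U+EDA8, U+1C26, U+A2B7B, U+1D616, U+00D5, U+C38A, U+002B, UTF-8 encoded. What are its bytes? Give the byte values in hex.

U+B501: 3-byte form → EB 94 81.
U+EDA8: 3-byte form → EE B6 A8.
U+1C26: 3-byte form → E1 B0 A6.
U+A2B7B: 4-byte form → F2 A2 AD BB.
U+1D616: 4-byte form → F0 9D 98 96.
U+00D5: 2-byte form → C3 95.
U+C38A: 3-byte form → EC 8E 8A.
U+002B: 1-byte form → 2B.
Concatenated (23 bytes): EB 94 81 EE B6 A8 E1 B0 A6 F2 A2 AD BB F0 9D 98 96 C3 95 EC 8E 8A 2B.

EB 94 81 EE B6 A8 E1 B0 A6 F2 A2 AD BB F0 9D 98 96 C3 95 EC 8E 8A 2B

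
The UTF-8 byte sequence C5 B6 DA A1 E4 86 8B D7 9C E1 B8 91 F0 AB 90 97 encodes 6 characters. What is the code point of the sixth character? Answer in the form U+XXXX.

Offset 0: leading byte 0xC5 = 11000101 → 2-byte char #1 = C5 B6.
Offset 2: leading byte 0xDA = 11011010 → 2-byte char #2 = DA A1.
Offset 4: leading byte 0xE4 = 11100100 → 3-byte char #3 = E4 86 8B.
Offset 7: leading byte 0xD7 = 11010111 → 2-byte char #4 = D7 9C.
Offset 9: leading byte 0xE1 = 11100001 → 3-byte char #5 = E1 B8 91.
Offset 12: leading byte 0xF0 = 11110000 → 4-byte char #6 = F0 AB 90 97.
Leading byte 0xF0 = 11110000 matches 11110xxx → 4-byte sequence.
Byte 1: 0xF0 = 11110000, payload 000 (3 bits).
Byte 2: 0xAB = 10101011 (10xxxxxx ✓), payload 101011.
Byte 3: 0x90 = 10010000 (10xxxxxx ✓), payload 010000.
Byte 4: 0x97 = 10010111 (10xxxxxx ✓), payload 010111.
Concatenate: 000101011010000010111 = 0x2B417 (21 bits → U+2B417).

U+2B417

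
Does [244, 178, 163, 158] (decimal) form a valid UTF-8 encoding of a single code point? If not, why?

invalid (encodes a value above U+10FFFF)

Leading byte 0xF4 = 11110100 → 4-byte form.
Payload = 0x1328DE, which exceeds U+10FFFF, the maximum Unicode code point. (Leading bytes F5–FF, or F4 followed by ≥ 0x90, are invalid.)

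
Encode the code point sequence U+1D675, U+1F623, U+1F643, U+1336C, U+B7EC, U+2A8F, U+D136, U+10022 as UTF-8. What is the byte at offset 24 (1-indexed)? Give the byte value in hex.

0x84

1-indexed offset 24 is 0-indexed offset 23.
U+1D675 → 4-byte form F0 9D 99 B5 at offsets 0–3.
U+1F623 → 4-byte form F0 9F 98 A3 at offsets 4–7.
U+1F643 → 4-byte form F0 9F 99 83 at offsets 8–11.
U+1336C → 4-byte form F0 93 8D AC at offsets 12–15.
U+B7EC → 3-byte form EB 9F AC at offsets 16–18.
U+2A8F → 3-byte form E2 AA 8F at offsets 19–21.
U+D136 → 3-byte form ED 84 B6 at offsets 22–24.
Offset 23 falls in char 7's range; it's byte 2 of ED 84 B6 = 0x84.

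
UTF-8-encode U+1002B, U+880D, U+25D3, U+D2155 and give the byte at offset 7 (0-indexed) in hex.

U+1002B → 4-byte form F0 90 80 AB at offsets 0–3.
U+880D → 3-byte form E8 A0 8D at offsets 4–6.
U+25D3 → 3-byte form E2 97 93 at offsets 7–9.
Offset 7 falls in char 3's range; it's byte 1 of E2 97 93 = 0xE2.

0xE2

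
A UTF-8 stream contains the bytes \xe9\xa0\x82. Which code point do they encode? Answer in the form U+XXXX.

U+9802

Leading byte 0xE9 = 11101001 matches 1110xxxx → 3-byte sequence.
Byte 1: 0xE9 = 11101001, payload 1001 (4 bits).
Byte 2: 0xA0 = 10100000 (10xxxxxx ✓), payload 100000.
Byte 3: 0x82 = 10000010 (10xxxxxx ✓), payload 000010.
Concatenate: 1001100000000010 = 0x9802 (16 bits → U+9802).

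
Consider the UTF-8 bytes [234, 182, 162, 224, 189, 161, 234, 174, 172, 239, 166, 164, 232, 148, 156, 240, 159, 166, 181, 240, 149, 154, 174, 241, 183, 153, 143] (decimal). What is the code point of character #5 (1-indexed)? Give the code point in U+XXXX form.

U+851C

Offset 0: leading byte 0xEA = 11101010 → 3-byte char #1 = EA B6 A2.
Offset 3: leading byte 0xE0 = 11100000 → 3-byte char #2 = E0 BD A1.
Offset 6: leading byte 0xEA = 11101010 → 3-byte char #3 = EA AE AC.
Offset 9: leading byte 0xEF = 11101111 → 3-byte char #4 = EF A6 A4.
Offset 12: leading byte 0xE8 = 11101000 → 3-byte char #5 = E8 94 9C.
Leading byte 0xE8 = 11101000 matches 1110xxxx → 3-byte sequence.
Byte 1: 0xE8 = 11101000, payload 1000 (4 bits).
Byte 2: 0x94 = 10010100 (10xxxxxx ✓), payload 010100.
Byte 3: 0x9C = 10011100 (10xxxxxx ✓), payload 011100.
Concatenate: 1000010100011100 = 0x851C (16 bits → U+851C).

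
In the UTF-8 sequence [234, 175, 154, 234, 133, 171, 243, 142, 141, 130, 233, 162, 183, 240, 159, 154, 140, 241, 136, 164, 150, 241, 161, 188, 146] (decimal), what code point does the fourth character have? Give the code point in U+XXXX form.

U+98B7

Offset 0: leading byte 0xEA = 11101010 → 3-byte char #1 = EA AF 9A.
Offset 3: leading byte 0xEA = 11101010 → 3-byte char #2 = EA 85 AB.
Offset 6: leading byte 0xF3 = 11110011 → 4-byte char #3 = F3 8E 8D 82.
Offset 10: leading byte 0xE9 = 11101001 → 3-byte char #4 = E9 A2 B7.
Leading byte 0xE9 = 11101001 matches 1110xxxx → 3-byte sequence.
Byte 1: 0xE9 = 11101001, payload 1001 (4 bits).
Byte 2: 0xA2 = 10100010 (10xxxxxx ✓), payload 100010.
Byte 3: 0xB7 = 10110111 (10xxxxxx ✓), payload 110111.
Concatenate: 1001100010110111 = 0x98B7 (16 bits → U+98B7).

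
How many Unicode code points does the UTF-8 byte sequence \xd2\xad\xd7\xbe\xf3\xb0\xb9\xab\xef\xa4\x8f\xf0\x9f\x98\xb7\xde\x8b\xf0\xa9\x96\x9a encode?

Byte at offset 0: 0xD2 = 11010010 → 2-byte char (#1). Advance 2.
Byte at offset 2: 0xD7 = 11010111 → 2-byte char (#2). Advance 2.
Byte at offset 4: 0xF3 = 11110011 → 4-byte char (#3). Advance 4.
Byte at offset 8: 0xEF = 11101111 → 3-byte char (#4). Advance 3.
Byte at offset 11: 0xF0 = 11110000 → 4-byte char (#5). Advance 4.
Byte at offset 15: 0xDE = 11011110 → 2-byte char (#6). Advance 2.
Byte at offset 17: 0xF0 = 11110000 → 4-byte char (#7). Advance 4.
Reached end at offset 21 after 7 code points.

7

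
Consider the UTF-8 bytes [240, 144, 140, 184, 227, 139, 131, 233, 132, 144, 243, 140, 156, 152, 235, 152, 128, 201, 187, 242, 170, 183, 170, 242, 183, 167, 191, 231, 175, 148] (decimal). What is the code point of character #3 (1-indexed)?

U+9110

Offset 0: leading byte 0xF0 = 11110000 → 4-byte char #1 = F0 90 8C B8.
Offset 4: leading byte 0xE3 = 11100011 → 3-byte char #2 = E3 8B 83.
Offset 7: leading byte 0xE9 = 11101001 → 3-byte char #3 = E9 84 90.
Leading byte 0xE9 = 11101001 matches 1110xxxx → 3-byte sequence.
Byte 1: 0xE9 = 11101001, payload 1001 (4 bits).
Byte 2: 0x84 = 10000100 (10xxxxxx ✓), payload 000100.
Byte 3: 0x90 = 10010000 (10xxxxxx ✓), payload 010000.
Concatenate: 1001000100010000 = 0x9110 (16 bits → U+9110).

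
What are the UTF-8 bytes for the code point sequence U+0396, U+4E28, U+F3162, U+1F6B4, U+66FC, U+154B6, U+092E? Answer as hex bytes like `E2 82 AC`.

CE 96 E4 B8 A8 F3 B3 85 A2 F0 9F 9A B4 E6 9B BC F0 95 92 B6 E0 A4 AE

U+0396: 2-byte form → CE 96.
U+4E28: 3-byte form → E4 B8 A8.
U+F3162: 4-byte form → F3 B3 85 A2.
U+1F6B4: 4-byte form → F0 9F 9A B4.
U+66FC: 3-byte form → E6 9B BC.
U+154B6: 4-byte form → F0 95 92 B6.
U+092E: 3-byte form → E0 A4 AE.
Concatenated (23 bytes): CE 96 E4 B8 A8 F3 B3 85 A2 F0 9F 9A B4 E6 9B BC F0 95 92 B6 E0 A4 AE.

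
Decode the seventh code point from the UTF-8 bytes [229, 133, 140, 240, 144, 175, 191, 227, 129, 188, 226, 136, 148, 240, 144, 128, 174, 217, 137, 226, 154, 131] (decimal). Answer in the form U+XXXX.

Offset 0: leading byte 0xE5 = 11100101 → 3-byte char #1 = E5 85 8C.
Offset 3: leading byte 0xF0 = 11110000 → 4-byte char #2 = F0 90 AF BF.
Offset 7: leading byte 0xE3 = 11100011 → 3-byte char #3 = E3 81 BC.
Offset 10: leading byte 0xE2 = 11100010 → 3-byte char #4 = E2 88 94.
Offset 13: leading byte 0xF0 = 11110000 → 4-byte char #5 = F0 90 80 AE.
Offset 17: leading byte 0xD9 = 11011001 → 2-byte char #6 = D9 89.
Offset 19: leading byte 0xE2 = 11100010 → 3-byte char #7 = E2 9A 83.
Leading byte 0xE2 = 11100010 matches 1110xxxx → 3-byte sequence.
Byte 1: 0xE2 = 11100010, payload 0010 (4 bits).
Byte 2: 0x9A = 10011010 (10xxxxxx ✓), payload 011010.
Byte 3: 0x83 = 10000011 (10xxxxxx ✓), payload 000011.
Concatenate: 0010011010000011 = 0x2683 (16 bits → U+2683).

U+2683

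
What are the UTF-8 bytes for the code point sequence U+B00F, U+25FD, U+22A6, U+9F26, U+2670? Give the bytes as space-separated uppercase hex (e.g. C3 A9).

EB 80 8F E2 97 BD E2 8A A6 E9 BC A6 E2 99 B0

U+B00F: 3-byte form → EB 80 8F.
U+25FD: 3-byte form → E2 97 BD.
U+22A6: 3-byte form → E2 8A A6.
U+9F26: 3-byte form → E9 BC A6.
U+2670: 3-byte form → E2 99 B0.
Concatenated (15 bytes): EB 80 8F E2 97 BD E2 8A A6 E9 BC A6 E2 99 B0.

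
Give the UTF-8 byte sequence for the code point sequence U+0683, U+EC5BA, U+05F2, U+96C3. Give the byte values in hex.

U+0683: 2-byte form → DA 83.
U+EC5BA: 4-byte form → F3 AC 96 BA.
U+05F2: 2-byte form → D7 B2.
U+96C3: 3-byte form → E9 9B 83.
Concatenated (11 bytes): DA 83 F3 AC 96 BA D7 B2 E9 9B 83.

DA 83 F3 AC 96 BA D7 B2 E9 9B 83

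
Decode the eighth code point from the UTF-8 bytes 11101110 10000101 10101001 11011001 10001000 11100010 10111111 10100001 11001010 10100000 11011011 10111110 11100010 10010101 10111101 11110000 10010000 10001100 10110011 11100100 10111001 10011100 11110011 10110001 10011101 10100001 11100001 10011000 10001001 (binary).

Offset 0: leading byte 0xEE = 11101110 → 3-byte char #1 = EE 85 A9.
Offset 3: leading byte 0xD9 = 11011001 → 2-byte char #2 = D9 88.
Offset 5: leading byte 0xE2 = 11100010 → 3-byte char #3 = E2 BF A1.
Offset 8: leading byte 0xCA = 11001010 → 2-byte char #4 = CA A0.
Offset 10: leading byte 0xDB = 11011011 → 2-byte char #5 = DB BE.
Offset 12: leading byte 0xE2 = 11100010 → 3-byte char #6 = E2 95 BD.
Offset 15: leading byte 0xF0 = 11110000 → 4-byte char #7 = F0 90 8C B3.
Offset 19: leading byte 0xE4 = 11100100 → 3-byte char #8 = E4 B9 9C.
Leading byte 0xE4 = 11100100 matches 1110xxxx → 3-byte sequence.
Byte 1: 0xE4 = 11100100, payload 0100 (4 bits).
Byte 2: 0xB9 = 10111001 (10xxxxxx ✓), payload 111001.
Byte 3: 0x9C = 10011100 (10xxxxxx ✓), payload 011100.
Concatenate: 0100111001011100 = 0x4E5C (16 bits → U+4E5C).

U+4E5C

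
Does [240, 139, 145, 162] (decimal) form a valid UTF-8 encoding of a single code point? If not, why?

Leading byte 0xF0 = 11110000 → 4-byte form.
Continuation bytes all match 10xxxxxx. Payload decodes to 0xB462.
But 0xB462 < 0x10000, the minimum for a 4-byte sequence — this is an overlong encoding.

invalid (overlong encoding)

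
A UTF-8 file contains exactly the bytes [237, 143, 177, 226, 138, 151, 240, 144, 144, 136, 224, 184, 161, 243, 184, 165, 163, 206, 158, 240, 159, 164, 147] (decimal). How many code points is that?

Byte at offset 0: 0xED = 11101101 → 3-byte char (#1). Advance 3.
Byte at offset 3: 0xE2 = 11100010 → 3-byte char (#2). Advance 3.
Byte at offset 6: 0xF0 = 11110000 → 4-byte char (#3). Advance 4.
Byte at offset 10: 0xE0 = 11100000 → 3-byte char (#4). Advance 3.
Byte at offset 13: 0xF3 = 11110011 → 4-byte char (#5). Advance 4.
Byte at offset 17: 0xCE = 11001110 → 2-byte char (#6). Advance 2.
Byte at offset 19: 0xF0 = 11110000 → 4-byte char (#7). Advance 4.
Reached end at offset 23 after 7 code points.

7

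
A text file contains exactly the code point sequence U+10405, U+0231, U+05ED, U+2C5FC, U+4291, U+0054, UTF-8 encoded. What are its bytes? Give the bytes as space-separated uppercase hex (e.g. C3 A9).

F0 90 90 85 C8 B1 D7 AD F0 AC 97 BC E4 8A 91 54

U+10405: 4-byte form → F0 90 90 85.
U+0231: 2-byte form → C8 B1.
U+05ED: 2-byte form → D7 AD.
U+2C5FC: 4-byte form → F0 AC 97 BC.
U+4291: 3-byte form → E4 8A 91.
U+0054: 1-byte form → 54.
Concatenated (16 bytes): F0 90 90 85 C8 B1 D7 AD F0 AC 97 BC E4 8A 91 54.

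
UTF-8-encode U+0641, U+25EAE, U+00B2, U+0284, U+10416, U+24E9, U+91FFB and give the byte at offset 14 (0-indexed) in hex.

0xE2

U+0641 → 2-byte form D9 81 at offsets 0–1.
U+25EAE → 4-byte form F0 A5 BA AE at offsets 2–5.
U+00B2 → 2-byte form C2 B2 at offsets 6–7.
U+0284 → 2-byte form CA 84 at offsets 8–9.
U+10416 → 4-byte form F0 90 90 96 at offsets 10–13.
U+24E9 → 3-byte form E2 93 A9 at offsets 14–16.
Offset 14 falls in char 6's range; it's byte 1 of E2 93 A9 = 0xE2.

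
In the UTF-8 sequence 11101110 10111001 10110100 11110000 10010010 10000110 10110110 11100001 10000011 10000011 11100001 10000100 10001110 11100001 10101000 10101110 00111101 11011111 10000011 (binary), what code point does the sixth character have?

U+003D

Offset 0: leading byte 0xEE = 11101110 → 3-byte char #1 = EE B9 B4.
Offset 3: leading byte 0xF0 = 11110000 → 4-byte char #2 = F0 92 86 B6.
Offset 7: leading byte 0xE1 = 11100001 → 3-byte char #3 = E1 83 83.
Offset 10: leading byte 0xE1 = 11100001 → 3-byte char #4 = E1 84 8E.
Offset 13: leading byte 0xE1 = 11100001 → 3-byte char #5 = E1 A8 AE.
Offset 16: leading byte 0x3D = 00111101 → 1-byte char #6 = 3D.
Leading byte 0x3D = 00111101 matches 0xxxxxxx → 1-byte sequence.
Byte 1: 0x3D = 00111101, payload 0111101 (7 bits).
Concatenate: 0111101 = 0x3D (7 bits → U+003D).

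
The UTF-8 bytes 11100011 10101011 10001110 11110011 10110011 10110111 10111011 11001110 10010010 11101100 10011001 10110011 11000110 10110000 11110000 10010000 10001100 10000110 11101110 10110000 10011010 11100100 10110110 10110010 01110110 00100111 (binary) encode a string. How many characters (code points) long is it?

Byte at offset 0: 0xE3 = 11100011 → 3-byte char (#1). Advance 3.
Byte at offset 3: 0xF3 = 11110011 → 4-byte char (#2). Advance 4.
Byte at offset 7: 0xCE = 11001110 → 2-byte char (#3). Advance 2.
Byte at offset 9: 0xEC = 11101100 → 3-byte char (#4). Advance 3.
Byte at offset 12: 0xC6 = 11000110 → 2-byte char (#5). Advance 2.
Byte at offset 14: 0xF0 = 11110000 → 4-byte char (#6). Advance 4.
Byte at offset 18: 0xEE = 11101110 → 3-byte char (#7). Advance 3.
Byte at offset 21: 0xE4 = 11100100 → 3-byte char (#8). Advance 3.
Byte at offset 24: 0x76 = 01110110 → 1-byte char (#9). Advance 1.
Byte at offset 25: 0x27 = 00100111 → 1-byte char (#10). Advance 1.
Reached end at offset 26 after 10 code points.

10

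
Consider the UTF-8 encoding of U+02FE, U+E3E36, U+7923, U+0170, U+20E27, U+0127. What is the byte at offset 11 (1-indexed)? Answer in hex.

1-indexed offset 11 is 0-indexed offset 10.
U+02FE → 2-byte form CB BE at offsets 0–1.
U+E3E36 → 4-byte form F3 A3 B8 B6 at offsets 2–5.
U+7923 → 3-byte form E7 A4 A3 at offsets 6–8.
U+0170 → 2-byte form C5 B0 at offsets 9–10.
Offset 10 falls in char 4's range; it's byte 2 of C5 B0 = 0xB0.

0xB0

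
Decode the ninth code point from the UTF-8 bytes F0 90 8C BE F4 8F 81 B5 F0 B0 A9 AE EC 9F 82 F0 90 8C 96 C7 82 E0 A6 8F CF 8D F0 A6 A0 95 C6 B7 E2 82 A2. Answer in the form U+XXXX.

U+26815

Offset 0: leading byte 0xF0 = 11110000 → 4-byte char #1 = F0 90 8C BE.
Offset 4: leading byte 0xF4 = 11110100 → 4-byte char #2 = F4 8F 81 B5.
Offset 8: leading byte 0xF0 = 11110000 → 4-byte char #3 = F0 B0 A9 AE.
Offset 12: leading byte 0xEC = 11101100 → 3-byte char #4 = EC 9F 82.
Offset 15: leading byte 0xF0 = 11110000 → 4-byte char #5 = F0 90 8C 96.
Offset 19: leading byte 0xC7 = 11000111 → 2-byte char #6 = C7 82.
Offset 21: leading byte 0xE0 = 11100000 → 3-byte char #7 = E0 A6 8F.
Offset 24: leading byte 0xCF = 11001111 → 2-byte char #8 = CF 8D.
Offset 26: leading byte 0xF0 = 11110000 → 4-byte char #9 = F0 A6 A0 95.
Leading byte 0xF0 = 11110000 matches 11110xxx → 4-byte sequence.
Byte 1: 0xF0 = 11110000, payload 000 (3 bits).
Byte 2: 0xA6 = 10100110 (10xxxxxx ✓), payload 100110.
Byte 3: 0xA0 = 10100000 (10xxxxxx ✓), payload 100000.
Byte 4: 0x95 = 10010101 (10xxxxxx ✓), payload 010101.
Concatenate: 000100110100000010101 = 0x26815 (21 bits → U+26815).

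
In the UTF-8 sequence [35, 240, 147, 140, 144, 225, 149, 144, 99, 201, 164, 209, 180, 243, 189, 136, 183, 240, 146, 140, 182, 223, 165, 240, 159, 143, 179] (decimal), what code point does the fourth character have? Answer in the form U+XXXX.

U+0063

Offset 0: leading byte 0x23 = 00100011 → 1-byte char #1 = 23.
Offset 1: leading byte 0xF0 = 11110000 → 4-byte char #2 = F0 93 8C 90.
Offset 5: leading byte 0xE1 = 11100001 → 3-byte char #3 = E1 95 90.
Offset 8: leading byte 0x63 = 01100011 → 1-byte char #4 = 63.
Leading byte 0x63 = 01100011 matches 0xxxxxxx → 1-byte sequence.
Byte 1: 0x63 = 01100011, payload 1100011 (7 bits).
Concatenate: 1100011 = 0x63 (7 bits → U+0063).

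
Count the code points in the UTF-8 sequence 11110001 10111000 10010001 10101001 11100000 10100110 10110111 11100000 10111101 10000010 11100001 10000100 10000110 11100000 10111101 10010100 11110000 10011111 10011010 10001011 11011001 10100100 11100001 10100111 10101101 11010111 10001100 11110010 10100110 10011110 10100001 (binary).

10

Byte at offset 0: 0xF1 = 11110001 → 4-byte char (#1). Advance 4.
Byte at offset 4: 0xE0 = 11100000 → 3-byte char (#2). Advance 3.
Byte at offset 7: 0xE0 = 11100000 → 3-byte char (#3). Advance 3.
Byte at offset 10: 0xE1 = 11100001 → 3-byte char (#4). Advance 3.
Byte at offset 13: 0xE0 = 11100000 → 3-byte char (#5). Advance 3.
Byte at offset 16: 0xF0 = 11110000 → 4-byte char (#6). Advance 4.
Byte at offset 20: 0xD9 = 11011001 → 2-byte char (#7). Advance 2.
Byte at offset 22: 0xE1 = 11100001 → 3-byte char (#8). Advance 3.
Byte at offset 25: 0xD7 = 11010111 → 2-byte char (#9). Advance 2.
Byte at offset 27: 0xF2 = 11110010 → 4-byte char (#10). Advance 4.
Reached end at offset 31 after 10 code points.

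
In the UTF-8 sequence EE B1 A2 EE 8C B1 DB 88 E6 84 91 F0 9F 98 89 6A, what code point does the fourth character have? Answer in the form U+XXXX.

U+6111

Offset 0: leading byte 0xEE = 11101110 → 3-byte char #1 = EE B1 A2.
Offset 3: leading byte 0xEE = 11101110 → 3-byte char #2 = EE 8C B1.
Offset 6: leading byte 0xDB = 11011011 → 2-byte char #3 = DB 88.
Offset 8: leading byte 0xE6 = 11100110 → 3-byte char #4 = E6 84 91.
Leading byte 0xE6 = 11100110 matches 1110xxxx → 3-byte sequence.
Byte 1: 0xE6 = 11100110, payload 0110 (4 bits).
Byte 2: 0x84 = 10000100 (10xxxxxx ✓), payload 000100.
Byte 3: 0x91 = 10010001 (10xxxxxx ✓), payload 010001.
Concatenate: 0110000100010001 = 0x6111 (16 bits → U+6111).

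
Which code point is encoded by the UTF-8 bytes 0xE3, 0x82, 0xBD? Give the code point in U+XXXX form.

U+30BD

Leading byte 0xE3 = 11100011 matches 1110xxxx → 3-byte sequence.
Byte 1: 0xE3 = 11100011, payload 0011 (4 bits).
Byte 2: 0x82 = 10000010 (10xxxxxx ✓), payload 000010.
Byte 3: 0xBD = 10111101 (10xxxxxx ✓), payload 111101.
Concatenate: 0011000010111101 = 0x30BD (16 bits → U+30BD).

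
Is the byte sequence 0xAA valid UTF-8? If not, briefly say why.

invalid (continuation byte with no leading byte)

Byte 0xAA = 10101010 has the form 10xxxxxx — a continuation byte — but there is no preceding leading byte.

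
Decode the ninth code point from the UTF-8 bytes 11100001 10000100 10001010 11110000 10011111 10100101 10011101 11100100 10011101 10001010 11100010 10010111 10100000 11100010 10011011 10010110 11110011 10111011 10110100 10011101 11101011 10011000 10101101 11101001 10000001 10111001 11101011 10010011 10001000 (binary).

U+B4C8

Offset 0: leading byte 0xE1 = 11100001 → 3-byte char #1 = E1 84 8A.
Offset 3: leading byte 0xF0 = 11110000 → 4-byte char #2 = F0 9F A5 9D.
Offset 7: leading byte 0xE4 = 11100100 → 3-byte char #3 = E4 9D 8A.
Offset 10: leading byte 0xE2 = 11100010 → 3-byte char #4 = E2 97 A0.
Offset 13: leading byte 0xE2 = 11100010 → 3-byte char #5 = E2 9B 96.
Offset 16: leading byte 0xF3 = 11110011 → 4-byte char #6 = F3 BB B4 9D.
Offset 20: leading byte 0xEB = 11101011 → 3-byte char #7 = EB 98 AD.
Offset 23: leading byte 0xE9 = 11101001 → 3-byte char #8 = E9 81 B9.
Offset 26: leading byte 0xEB = 11101011 → 3-byte char #9 = EB 93 88.
Leading byte 0xEB = 11101011 matches 1110xxxx → 3-byte sequence.
Byte 1: 0xEB = 11101011, payload 1011 (4 bits).
Byte 2: 0x93 = 10010011 (10xxxxxx ✓), payload 010011.
Byte 3: 0x88 = 10001000 (10xxxxxx ✓), payload 001000.
Concatenate: 1011010011001000 = 0xB4C8 (16 bits → U+B4C8).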